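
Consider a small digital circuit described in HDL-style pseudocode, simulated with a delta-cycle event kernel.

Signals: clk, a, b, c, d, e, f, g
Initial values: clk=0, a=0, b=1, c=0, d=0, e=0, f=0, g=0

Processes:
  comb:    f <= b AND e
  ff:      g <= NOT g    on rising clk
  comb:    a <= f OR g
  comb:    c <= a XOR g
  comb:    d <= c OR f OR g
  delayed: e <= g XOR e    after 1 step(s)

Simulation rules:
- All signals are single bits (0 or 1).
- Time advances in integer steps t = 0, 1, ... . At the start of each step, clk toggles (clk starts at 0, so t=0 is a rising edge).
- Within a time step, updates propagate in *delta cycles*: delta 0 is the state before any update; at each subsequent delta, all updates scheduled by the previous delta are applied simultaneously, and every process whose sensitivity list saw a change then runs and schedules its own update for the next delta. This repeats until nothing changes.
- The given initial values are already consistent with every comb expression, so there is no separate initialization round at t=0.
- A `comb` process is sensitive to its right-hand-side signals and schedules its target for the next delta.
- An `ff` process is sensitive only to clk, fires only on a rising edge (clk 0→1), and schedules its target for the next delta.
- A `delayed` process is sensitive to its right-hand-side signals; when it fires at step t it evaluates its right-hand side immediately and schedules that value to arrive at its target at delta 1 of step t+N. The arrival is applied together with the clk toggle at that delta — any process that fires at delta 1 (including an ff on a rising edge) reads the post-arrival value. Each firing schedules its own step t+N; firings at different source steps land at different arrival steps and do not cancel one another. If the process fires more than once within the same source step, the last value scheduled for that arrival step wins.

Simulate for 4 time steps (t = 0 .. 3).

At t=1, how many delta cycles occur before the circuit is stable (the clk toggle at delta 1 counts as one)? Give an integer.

t=0 Δ0: clk=0 b=1 g=0 f=0 d=0 a=0 e=0 c=0
  Δ1: clk:0→1
  Δ2: g:0→1
  Δ3: d:0→1, a:0→1, c:0→1
  Δ4: c:1→0
  (4Δ to stable)
t=1 Δ0: clk=1 b=1 g=1 f=0 d=1 a=1 e=0 c=0
  Δ1: clk:1→0, e:0→1
  Δ2: f:0→1
  (2Δ to stable)
t=2 Δ0: clk=0 b=1 g=1 f=1 d=1 a=1 e=1 c=0
  Δ1: clk:0→1, e:1→0
  Δ2: g:1→0, f:1→0
  Δ3: d:1→0, a:1→0, c:0→1
  Δ4: d:0→1, c:1→0
  Δ5: d:1→0
  (5Δ to stable)
t=3 Δ0: clk=1 b=1 g=0 f=0 d=0 a=0 e=0 c=0
  Δ1: clk:1→0
  (1Δ to stable)

2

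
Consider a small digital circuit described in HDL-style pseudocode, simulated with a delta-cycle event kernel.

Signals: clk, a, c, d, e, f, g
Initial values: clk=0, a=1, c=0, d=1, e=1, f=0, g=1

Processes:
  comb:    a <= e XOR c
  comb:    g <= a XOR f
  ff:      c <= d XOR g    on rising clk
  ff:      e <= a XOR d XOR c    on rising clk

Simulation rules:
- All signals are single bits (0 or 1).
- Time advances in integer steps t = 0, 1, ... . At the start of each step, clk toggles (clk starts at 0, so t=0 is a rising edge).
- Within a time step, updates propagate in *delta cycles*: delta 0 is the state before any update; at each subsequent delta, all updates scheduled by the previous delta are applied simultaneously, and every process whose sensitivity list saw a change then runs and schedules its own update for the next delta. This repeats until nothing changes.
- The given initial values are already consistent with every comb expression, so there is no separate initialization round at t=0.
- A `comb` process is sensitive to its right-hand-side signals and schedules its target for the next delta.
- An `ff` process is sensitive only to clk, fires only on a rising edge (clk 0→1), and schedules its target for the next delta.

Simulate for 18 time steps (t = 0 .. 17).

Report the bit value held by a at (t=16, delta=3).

t=0 Δ0: a=1 c=0 f=0 g=1 d=1 e=1 clk=0
  Δ1: clk:0→1
  Δ2: e:1→0
  Δ3: a:1→0
  Δ4: g:1→0
  (4Δ to stable)
t=1 Δ0: a=0 c=0 f=0 g=0 d=1 e=0 clk=1
  Δ1: clk:1→0
  (1Δ to stable)
t=2 Δ0: a=0 c=0 f=0 g=0 d=1 e=0 clk=0
  Δ1: clk:0→1
  Δ2: c:0→1, e:0→1
  (2Δ to stable)
t=3 Δ0: a=0 c=1 f=0 g=0 d=1 e=1 clk=1
  Δ1: clk:1→0
  (1Δ to stable)
t=4 Δ0: a=0 c=1 f=0 g=0 d=1 e=1 clk=0
  Δ1: clk:0→1
  Δ2: e:1→0
  Δ3: a:0→1
  Δ4: g:0→1
  (4Δ to stable)
t=5 Δ0: a=1 c=1 f=0 g=1 d=1 e=0 clk=1
  Δ1: clk:1→0
  (1Δ to stable)
t=6 Δ0: a=1 c=1 f=0 g=1 d=1 e=0 clk=0
  Δ1: clk:0→1
  Δ2: c:1→0, e:0→1
  (2Δ to stable)
t=7 Δ0: a=1 c=0 f=0 g=1 d=1 e=1 clk=1
  Δ1: clk:1→0
  (1Δ to stable)
t=8 Δ0: a=1 c=0 f=0 g=1 d=1 e=1 clk=0
  Δ1: clk:0→1
  Δ2: e:1→0
  Δ3: a:1→0
  Δ4: g:1→0
  (4Δ to stable)
t=9 Δ0: a=0 c=0 f=0 g=0 d=1 e=0 clk=1
  Δ1: clk:1→0
  (1Δ to stable)
t=10 Δ0: a=0 c=0 f=0 g=0 d=1 e=0 clk=0
  Δ1: clk:0→1
  Δ2: c:0→1, e:0→1
  (2Δ to stable)
t=11 Δ0: a=0 c=1 f=0 g=0 d=1 e=1 clk=1
  Δ1: clk:1→0
  (1Δ to stable)
t=12 Δ0: a=0 c=1 f=0 g=0 d=1 e=1 clk=0
  Δ1: clk:0→1
  Δ2: e:1→0
  Δ3: a:0→1
  Δ4: g:0→1
  (4Δ to stable)
t=13 Δ0: a=1 c=1 f=0 g=1 d=1 e=0 clk=1
  Δ1: clk:1→0
  (1Δ to stable)
t=14 Δ0: a=1 c=1 f=0 g=1 d=1 e=0 clk=0
  Δ1: clk:0→1
  Δ2: c:1→0, e:0→1
  (2Δ to stable)
t=15 Δ0: a=1 c=0 f=0 g=1 d=1 e=1 clk=1
  Δ1: clk:1→0
  (1Δ to stable)
t=16 Δ0: a=1 c=0 f=0 g=1 d=1 e=1 clk=0
  Δ1: clk:0→1
  Δ2: e:1→0
  Δ3: a:1→0
  Δ4: g:1→0
  (4Δ to stable)
t=17 Δ0: a=0 c=0 f=0 g=0 d=1 e=0 clk=1
  Δ1: clk:1→0
  (1Δ to stable)

0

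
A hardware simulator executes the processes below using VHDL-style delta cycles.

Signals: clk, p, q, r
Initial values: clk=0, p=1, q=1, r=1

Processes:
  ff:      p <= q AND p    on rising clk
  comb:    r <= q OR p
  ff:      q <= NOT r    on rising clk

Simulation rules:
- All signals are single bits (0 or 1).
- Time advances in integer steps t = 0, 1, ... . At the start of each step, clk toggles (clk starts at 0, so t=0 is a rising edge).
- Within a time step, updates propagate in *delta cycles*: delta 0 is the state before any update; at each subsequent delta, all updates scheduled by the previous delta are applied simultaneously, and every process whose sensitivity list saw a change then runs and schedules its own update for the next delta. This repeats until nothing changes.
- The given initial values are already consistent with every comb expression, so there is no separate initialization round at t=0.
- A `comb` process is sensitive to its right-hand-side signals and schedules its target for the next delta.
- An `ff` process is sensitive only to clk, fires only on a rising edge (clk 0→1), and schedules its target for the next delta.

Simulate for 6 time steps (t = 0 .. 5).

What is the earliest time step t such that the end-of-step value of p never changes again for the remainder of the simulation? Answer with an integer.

t=0 Δ0: clk=0 p=1 q=1 r=1
  Δ1: clk:0→1
  Δ2: q:1→0
  (2Δ to stable)
t=1 Δ0: clk=1 p=1 q=0 r=1
  Δ1: clk:1→0
  (1Δ to stable)
t=2 Δ0: clk=0 p=1 q=0 r=1
  Δ1: clk:0→1
  Δ2: p:1→0
  Δ3: r:1→0
  (3Δ to stable)
t=3 Δ0: clk=1 p=0 q=0 r=0
  Δ1: clk:1→0
  (1Δ to stable)
t=4 Δ0: clk=0 p=0 q=0 r=0
  Δ1: clk:0→1
  Δ2: q:0→1
  Δ3: r:0→1
  (3Δ to stable)
t=5 Δ0: clk=1 p=0 q=1 r=1
  Δ1: clk:1→0
  (1Δ to stable)

2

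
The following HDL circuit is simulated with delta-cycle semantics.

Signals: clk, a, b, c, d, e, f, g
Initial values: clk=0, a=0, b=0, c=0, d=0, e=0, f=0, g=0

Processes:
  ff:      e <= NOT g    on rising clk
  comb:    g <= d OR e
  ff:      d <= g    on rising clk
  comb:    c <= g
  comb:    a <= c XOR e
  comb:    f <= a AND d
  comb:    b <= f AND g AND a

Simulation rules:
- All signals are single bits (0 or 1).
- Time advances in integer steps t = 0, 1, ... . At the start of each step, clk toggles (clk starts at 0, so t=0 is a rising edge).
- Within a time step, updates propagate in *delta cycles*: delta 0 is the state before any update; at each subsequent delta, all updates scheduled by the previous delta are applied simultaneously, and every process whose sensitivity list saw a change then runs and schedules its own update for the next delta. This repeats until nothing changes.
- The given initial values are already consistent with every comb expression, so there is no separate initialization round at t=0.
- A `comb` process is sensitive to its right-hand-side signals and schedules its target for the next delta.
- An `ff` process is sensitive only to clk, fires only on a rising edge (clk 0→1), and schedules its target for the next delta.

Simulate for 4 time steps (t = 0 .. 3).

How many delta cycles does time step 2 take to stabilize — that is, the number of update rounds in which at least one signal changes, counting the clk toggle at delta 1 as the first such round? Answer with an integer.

t=0 Δ0: a=0 c=0 clk=0 d=0 g=0 e=0 f=0 b=0
  Δ1: clk:0→1
  Δ2: e:0→1
  Δ3: a:0→1, g:0→1
  Δ4: c:0→1
  Δ5: a:1→0
  (5Δ to stable)
t=1 Δ0: a=0 c=1 clk=1 d=0 g=1 e=1 f=0 b=0
  Δ1: clk:1→0
  (1Δ to stable)
t=2 Δ0: a=0 c=1 clk=0 d=0 g=1 e=1 f=0 b=0
  Δ1: clk:0→1
  Δ2: d:0→1, e:1→0
  Δ3: a:0→1
  Δ4: f:0→1
  Δ5: b:0→1
  (5Δ to stable)
t=3 Δ0: a=1 c=1 clk=1 d=1 g=1 e=0 f=1 b=1
  Δ1: clk:1→0
  (1Δ to stable)

5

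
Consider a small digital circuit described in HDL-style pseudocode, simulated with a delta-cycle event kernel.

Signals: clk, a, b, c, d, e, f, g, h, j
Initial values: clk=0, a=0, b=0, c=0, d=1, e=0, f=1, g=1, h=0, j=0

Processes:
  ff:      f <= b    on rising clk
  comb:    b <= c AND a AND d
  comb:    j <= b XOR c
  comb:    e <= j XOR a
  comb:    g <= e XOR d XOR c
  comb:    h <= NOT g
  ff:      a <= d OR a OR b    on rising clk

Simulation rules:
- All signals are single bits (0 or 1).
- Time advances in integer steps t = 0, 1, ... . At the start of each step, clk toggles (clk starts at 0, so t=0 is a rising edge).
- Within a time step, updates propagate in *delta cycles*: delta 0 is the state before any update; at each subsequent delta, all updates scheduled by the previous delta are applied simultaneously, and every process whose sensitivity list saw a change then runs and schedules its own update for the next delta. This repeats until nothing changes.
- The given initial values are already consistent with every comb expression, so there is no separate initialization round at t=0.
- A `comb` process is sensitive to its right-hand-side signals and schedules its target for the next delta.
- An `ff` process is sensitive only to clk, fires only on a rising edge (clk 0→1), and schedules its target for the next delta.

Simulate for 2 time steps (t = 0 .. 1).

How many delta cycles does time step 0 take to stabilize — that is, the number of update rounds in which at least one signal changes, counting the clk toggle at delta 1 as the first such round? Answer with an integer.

t=0 Δ0: j=0 d=1 clk=0 g=1 c=0 h=0 e=0 a=0 b=0 f=1
  Δ1: clk:0→1
  Δ2: a:0→1, f:1→0
  Δ3: e:0→1
  Δ4: g:1→0
  Δ5: h:0→1
  (5Δ to stable)
t=1 Δ0: j=0 d=1 clk=1 g=0 c=0 h=1 e=1 a=1 b=0 f=0
  Δ1: clk:1→0
  (1Δ to stable)

5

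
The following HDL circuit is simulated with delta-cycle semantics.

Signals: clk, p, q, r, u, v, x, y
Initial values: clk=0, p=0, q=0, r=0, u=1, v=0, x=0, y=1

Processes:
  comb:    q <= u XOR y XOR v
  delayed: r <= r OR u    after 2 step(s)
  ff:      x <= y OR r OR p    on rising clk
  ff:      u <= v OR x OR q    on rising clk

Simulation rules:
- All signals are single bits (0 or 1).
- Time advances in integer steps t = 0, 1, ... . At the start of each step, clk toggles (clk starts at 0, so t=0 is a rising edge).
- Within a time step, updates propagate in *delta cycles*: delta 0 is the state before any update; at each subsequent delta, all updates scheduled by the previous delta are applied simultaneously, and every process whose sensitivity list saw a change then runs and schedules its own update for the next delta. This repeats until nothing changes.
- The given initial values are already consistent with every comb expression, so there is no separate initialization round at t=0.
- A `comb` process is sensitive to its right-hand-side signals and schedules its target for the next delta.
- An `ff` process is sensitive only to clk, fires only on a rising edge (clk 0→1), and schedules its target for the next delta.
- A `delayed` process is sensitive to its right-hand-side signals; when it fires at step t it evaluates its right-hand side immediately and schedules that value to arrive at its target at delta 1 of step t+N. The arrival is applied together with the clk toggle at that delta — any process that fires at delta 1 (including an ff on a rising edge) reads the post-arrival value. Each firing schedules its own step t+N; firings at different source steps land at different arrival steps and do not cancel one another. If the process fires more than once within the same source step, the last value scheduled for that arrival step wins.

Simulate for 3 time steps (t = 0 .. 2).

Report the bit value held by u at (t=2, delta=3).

1

[bits: p,v,r,u,x,q,clk,y]
t=0: Δ0=00010001 Δ1=00010011 Δ2=00001011 Δ3=00001111 | 3Δ
t=1: Δ0=00001111 Δ1=00001101 | 1Δ
t=2: Δ0=00001101 Δ1=00001111 Δ2=00011111 Δ3=00011011 | 3Δ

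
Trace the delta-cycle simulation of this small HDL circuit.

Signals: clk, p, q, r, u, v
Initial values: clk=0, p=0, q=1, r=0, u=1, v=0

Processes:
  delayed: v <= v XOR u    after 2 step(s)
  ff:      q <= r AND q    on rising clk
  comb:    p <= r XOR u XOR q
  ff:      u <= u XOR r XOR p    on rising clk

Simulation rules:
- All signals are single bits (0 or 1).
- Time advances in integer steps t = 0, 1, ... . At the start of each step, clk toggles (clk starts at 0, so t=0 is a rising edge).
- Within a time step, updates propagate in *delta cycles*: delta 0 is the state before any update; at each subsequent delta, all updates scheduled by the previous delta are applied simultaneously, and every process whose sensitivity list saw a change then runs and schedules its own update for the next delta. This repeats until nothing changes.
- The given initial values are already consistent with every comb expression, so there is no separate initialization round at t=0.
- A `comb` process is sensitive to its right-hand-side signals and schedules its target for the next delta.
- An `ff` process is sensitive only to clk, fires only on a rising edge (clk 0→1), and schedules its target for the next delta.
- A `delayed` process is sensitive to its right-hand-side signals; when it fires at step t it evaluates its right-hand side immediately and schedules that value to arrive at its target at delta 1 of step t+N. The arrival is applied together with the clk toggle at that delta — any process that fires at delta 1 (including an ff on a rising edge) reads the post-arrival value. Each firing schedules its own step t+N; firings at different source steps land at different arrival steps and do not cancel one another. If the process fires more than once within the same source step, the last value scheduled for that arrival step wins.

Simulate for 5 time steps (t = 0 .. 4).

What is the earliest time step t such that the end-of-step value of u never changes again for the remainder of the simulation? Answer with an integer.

2

[bits: q,clk,u,v,p,r]
t=0: Δ0=101000 Δ1=111000 Δ2=011000 Δ3=011010 | 3Δ
t=1: Δ0=011010 Δ1=001010 | 1Δ
t=2: Δ0=001010 Δ1=011010 Δ2=010010 Δ3=010000 | 3Δ
t=3: Δ0=010000 Δ1=000000 | 1Δ
t=4: Δ0=000000 Δ1=010000 | 1Δ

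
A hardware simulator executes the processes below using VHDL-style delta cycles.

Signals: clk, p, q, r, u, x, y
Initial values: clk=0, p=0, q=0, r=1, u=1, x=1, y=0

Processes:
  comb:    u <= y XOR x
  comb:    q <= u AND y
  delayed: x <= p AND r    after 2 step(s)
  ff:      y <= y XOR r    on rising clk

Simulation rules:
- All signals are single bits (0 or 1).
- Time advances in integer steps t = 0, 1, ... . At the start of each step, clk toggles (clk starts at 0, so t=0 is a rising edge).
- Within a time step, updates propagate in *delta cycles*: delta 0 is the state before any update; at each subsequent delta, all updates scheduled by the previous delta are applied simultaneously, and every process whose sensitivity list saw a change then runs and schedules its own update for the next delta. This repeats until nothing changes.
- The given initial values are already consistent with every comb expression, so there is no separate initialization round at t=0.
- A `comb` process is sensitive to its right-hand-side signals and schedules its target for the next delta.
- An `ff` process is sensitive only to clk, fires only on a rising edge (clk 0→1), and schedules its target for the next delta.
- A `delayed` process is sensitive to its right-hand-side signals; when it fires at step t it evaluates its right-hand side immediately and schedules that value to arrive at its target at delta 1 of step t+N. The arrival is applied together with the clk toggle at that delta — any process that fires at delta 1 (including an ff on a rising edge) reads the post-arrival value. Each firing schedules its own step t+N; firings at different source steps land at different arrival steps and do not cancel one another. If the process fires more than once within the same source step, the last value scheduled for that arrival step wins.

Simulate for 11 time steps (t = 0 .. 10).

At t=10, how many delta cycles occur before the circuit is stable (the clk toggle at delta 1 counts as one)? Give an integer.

3

[bits: y,p,clk,q,x,u,r]
t=0: Δ0=0000111 Δ1=0010111 Δ2=1010111 Δ3=1011101 Δ4=1010101 | 4Δ
t=1: Δ0=1010101 Δ1=1000101 | 1Δ
t=2: Δ0=1000101 Δ1=1010101 Δ2=0010101 Δ3=0010111 | 3Δ
t=3: Δ0=0010111 Δ1=0000111 | 1Δ
t=4: Δ0=0000111 Δ1=0010111 Δ2=1010111 Δ3=1011101 Δ4=1010101 | 4Δ
t=5: Δ0=1010101 Δ1=1000101 | 1Δ
t=6: Δ0=1000101 Δ1=1010101 Δ2=0010101 Δ3=0010111 | 3Δ
t=7: Δ0=0010111 Δ1=0000111 | 1Δ
t=8: Δ0=0000111 Δ1=0010111 Δ2=1010111 Δ3=1011101 Δ4=1010101 | 4Δ
t=9: Δ0=1010101 Δ1=1000101 | 1Δ
t=10: Δ0=1000101 Δ1=1010101 Δ2=0010101 Δ3=0010111 | 3Δ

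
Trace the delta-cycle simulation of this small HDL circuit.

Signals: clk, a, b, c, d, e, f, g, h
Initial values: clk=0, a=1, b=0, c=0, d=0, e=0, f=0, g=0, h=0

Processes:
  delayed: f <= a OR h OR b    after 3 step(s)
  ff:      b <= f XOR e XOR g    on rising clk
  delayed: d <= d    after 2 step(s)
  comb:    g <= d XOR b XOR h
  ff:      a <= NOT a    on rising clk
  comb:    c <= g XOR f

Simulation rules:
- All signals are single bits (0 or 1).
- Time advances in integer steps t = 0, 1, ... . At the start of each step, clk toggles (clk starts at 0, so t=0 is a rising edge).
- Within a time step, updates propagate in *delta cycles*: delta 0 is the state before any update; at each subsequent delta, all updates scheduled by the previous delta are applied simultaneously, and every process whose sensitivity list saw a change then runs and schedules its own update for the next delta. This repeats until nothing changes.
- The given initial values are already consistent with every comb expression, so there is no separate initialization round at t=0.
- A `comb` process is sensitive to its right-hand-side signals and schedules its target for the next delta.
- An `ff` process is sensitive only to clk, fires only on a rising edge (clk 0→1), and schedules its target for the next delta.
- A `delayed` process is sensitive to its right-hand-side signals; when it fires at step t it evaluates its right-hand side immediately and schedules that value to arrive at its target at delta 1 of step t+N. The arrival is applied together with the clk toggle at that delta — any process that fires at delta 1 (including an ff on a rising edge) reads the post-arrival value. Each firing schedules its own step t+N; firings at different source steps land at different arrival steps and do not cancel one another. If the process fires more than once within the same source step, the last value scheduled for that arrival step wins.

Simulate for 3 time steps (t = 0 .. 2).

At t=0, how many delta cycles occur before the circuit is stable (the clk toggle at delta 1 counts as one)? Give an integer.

2

t=0 Δ0: d=0 e=0 f=0 c=0 g=0 b=0 a=1 clk=0 h=0
  Δ1: clk:0→1
  Δ2: a:1→0
  (2Δ to stable)
t=1 Δ0: d=0 e=0 f=0 c=0 g=0 b=0 a=0 clk=1 h=0
  Δ1: clk:1→0
  (1Δ to stable)
t=2 Δ0: d=0 e=0 f=0 c=0 g=0 b=0 a=0 clk=0 h=0
  Δ1: clk:0→1
  Δ2: a:0→1
  (2Δ to stable)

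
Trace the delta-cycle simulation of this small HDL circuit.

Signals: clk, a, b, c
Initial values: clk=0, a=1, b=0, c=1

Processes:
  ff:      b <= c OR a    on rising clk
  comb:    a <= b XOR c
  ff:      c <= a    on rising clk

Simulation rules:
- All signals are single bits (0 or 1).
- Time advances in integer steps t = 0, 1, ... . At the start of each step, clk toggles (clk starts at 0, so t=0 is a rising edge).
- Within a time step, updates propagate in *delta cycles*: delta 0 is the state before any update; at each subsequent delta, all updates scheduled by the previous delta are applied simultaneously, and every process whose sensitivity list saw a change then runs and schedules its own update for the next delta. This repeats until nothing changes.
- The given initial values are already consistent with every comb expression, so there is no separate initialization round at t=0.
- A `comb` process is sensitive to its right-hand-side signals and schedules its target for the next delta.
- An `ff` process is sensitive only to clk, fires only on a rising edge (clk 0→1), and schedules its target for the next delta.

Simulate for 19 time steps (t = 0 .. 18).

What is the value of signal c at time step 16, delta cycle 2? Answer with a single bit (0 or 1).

t=0 Δ0: c=1 b=0 clk=0 a=1
  Δ1: clk:0→1
  Δ2: b:0→1
  Δ3: a:1→0
  (3Δ to stable)
t=1 Δ0: c=1 b=1 clk=1 a=0
  Δ1: clk:1→0
  (1Δ to stable)
t=2 Δ0: c=1 b=1 clk=0 a=0
  Δ1: clk:0→1
  Δ2: c:1→0
  Δ3: a:0→1
  (3Δ to stable)
t=3 Δ0: c=0 b=1 clk=1 a=1
  Δ1: clk:1→0
  (1Δ to stable)
t=4 Δ0: c=0 b=1 clk=0 a=1
  Δ1: clk:0→1
  Δ2: c:0→1
  Δ3: a:1→0
  (3Δ to stable)
t=5 Δ0: c=1 b=1 clk=1 a=0
  Δ1: clk:1→0
  (1Δ to stable)
t=6 Δ0: c=1 b=1 clk=0 a=0
  Δ1: clk:0→1
  Δ2: c:1→0
  Δ3: a:0→1
  (3Δ to stable)
t=7 Δ0: c=0 b=1 clk=1 a=1
  Δ1: clk:1→0
  (1Δ to stable)
t=8 Δ0: c=0 b=1 clk=0 a=1
  Δ1: clk:0→1
  Δ2: c:0→1
  Δ3: a:1→0
  (3Δ to stable)
t=9 Δ0: c=1 b=1 clk=1 a=0
  Δ1: clk:1→0
  (1Δ to stable)
t=10 Δ0: c=1 b=1 clk=0 a=0
  Δ1: clk:0→1
  Δ2: c:1→0
  Δ3: a:0→1
  (3Δ to stable)
t=11 Δ0: c=0 b=1 clk=1 a=1
  Δ1: clk:1→0
  (1Δ to stable)
t=12 Δ0: c=0 b=1 clk=0 a=1
  Δ1: clk:0→1
  Δ2: c:0→1
  Δ3: a:1→0
  (3Δ to stable)
t=13 Δ0: c=1 b=1 clk=1 a=0
  Δ1: clk:1→0
  (1Δ to stable)
t=14 Δ0: c=1 b=1 clk=0 a=0
  Δ1: clk:0→1
  Δ2: c:1→0
  Δ3: a:0→1
  (3Δ to stable)
t=15 Δ0: c=0 b=1 clk=1 a=1
  Δ1: clk:1→0
  (1Δ to stable)
t=16 Δ0: c=0 b=1 clk=0 a=1
  Δ1: clk:0→1
  Δ2: c:0→1
  Δ3: a:1→0
  (3Δ to stable)
t=17 Δ0: c=1 b=1 clk=1 a=0
  Δ1: clk:1→0
  (1Δ to stable)
t=18 Δ0: c=1 b=1 clk=0 a=0
  Δ1: clk:0→1
  Δ2: c:1→0
  Δ3: a:0→1
  (3Δ to stable)

1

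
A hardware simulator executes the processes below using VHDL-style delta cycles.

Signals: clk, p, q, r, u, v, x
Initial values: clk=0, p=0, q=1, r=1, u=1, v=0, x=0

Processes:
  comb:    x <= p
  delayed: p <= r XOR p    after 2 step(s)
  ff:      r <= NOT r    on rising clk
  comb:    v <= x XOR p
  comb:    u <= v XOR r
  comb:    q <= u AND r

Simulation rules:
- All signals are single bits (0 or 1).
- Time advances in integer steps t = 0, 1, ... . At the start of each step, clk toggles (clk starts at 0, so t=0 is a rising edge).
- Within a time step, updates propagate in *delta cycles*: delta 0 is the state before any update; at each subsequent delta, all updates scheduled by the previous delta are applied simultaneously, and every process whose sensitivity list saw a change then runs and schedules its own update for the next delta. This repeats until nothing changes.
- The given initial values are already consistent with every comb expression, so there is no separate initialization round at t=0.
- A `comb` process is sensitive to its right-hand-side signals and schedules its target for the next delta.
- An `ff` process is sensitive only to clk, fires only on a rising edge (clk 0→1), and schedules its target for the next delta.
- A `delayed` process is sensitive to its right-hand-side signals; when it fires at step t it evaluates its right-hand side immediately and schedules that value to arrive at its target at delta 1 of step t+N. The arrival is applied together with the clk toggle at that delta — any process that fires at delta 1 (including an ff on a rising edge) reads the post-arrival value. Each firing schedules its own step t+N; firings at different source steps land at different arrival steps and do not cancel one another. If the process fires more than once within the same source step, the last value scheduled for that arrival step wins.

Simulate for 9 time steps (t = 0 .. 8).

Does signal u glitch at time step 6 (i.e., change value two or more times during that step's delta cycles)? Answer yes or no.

t0.Δ0 x=0 v=0 p=0 q=1 u=1 r=1 clk=0
t0.Δ1 x=0 v=0 p=0 q=1 u=1 r=1 clk=1
t0.Δ2 x=0 v=0 p=0 q=1 u=1 r=0 clk=1
t0.Δ3 x=0 v=0 p=0 q=0 u=0 r=0 clk=1
t1.Δ0 x=0 v=0 p=0 q=0 u=0 r=0 clk=1
t1.Δ1 x=0 v=0 p=0 q=0 u=0 r=0 clk=0
t2.Δ0 x=0 v=0 p=0 q=0 u=0 r=0 clk=0
t2.Δ1 x=0 v=0 p=0 q=0 u=0 r=0 clk=1
t2.Δ2 x=0 v=0 p=0 q=0 u=0 r=1 clk=1
t2.Δ3 x=0 v=0 p=0 q=0 u=1 r=1 clk=1
t2.Δ4 x=0 v=0 p=0 q=1 u=1 r=1 clk=1
t3.Δ0 x=0 v=0 p=0 q=1 u=1 r=1 clk=1
t3.Δ1 x=0 v=0 p=0 q=1 u=1 r=1 clk=0
t4.Δ0 x=0 v=0 p=0 q=1 u=1 r=1 clk=0
t4.Δ1 x=0 v=0 p=1 q=1 u=1 r=1 clk=1
t4.Δ2 x=1 v=1 p=1 q=1 u=1 r=0 clk=1
t4.Δ3 x=1 v=0 p=1 q=0 u=1 r=0 clk=1
t4.Δ4 x=1 v=0 p=1 q=0 u=0 r=0 clk=1
t5.Δ0 x=1 v=0 p=1 q=0 u=0 r=0 clk=1
t5.Δ1 x=1 v=0 p=1 q=0 u=0 r=0 clk=0
t6.Δ0 x=1 v=0 p=1 q=0 u=0 r=0 clk=0
t6.Δ1 x=1 v=0 p=1 q=0 u=0 r=0 clk=1
t6.Δ2 x=1 v=0 p=1 q=0 u=0 r=1 clk=1
t6.Δ3 x=1 v=0 p=1 q=0 u=1 r=1 clk=1
t6.Δ4 x=1 v=0 p=1 q=1 u=1 r=1 clk=1
t7.Δ0 x=1 v=0 p=1 q=1 u=1 r=1 clk=1
t7.Δ1 x=1 v=0 p=1 q=1 u=1 r=1 clk=0
t8.Δ0 x=1 v=0 p=1 q=1 u=1 r=1 clk=0
t8.Δ1 x=1 v=0 p=0 q=1 u=1 r=1 clk=1
t8.Δ2 x=0 v=1 p=0 q=1 u=1 r=0 clk=1
t8.Δ3 x=0 v=0 p=0 q=0 u=1 r=0 clk=1
t8.Δ4 x=0 v=0 p=0 q=0 u=0 r=0 clk=1

no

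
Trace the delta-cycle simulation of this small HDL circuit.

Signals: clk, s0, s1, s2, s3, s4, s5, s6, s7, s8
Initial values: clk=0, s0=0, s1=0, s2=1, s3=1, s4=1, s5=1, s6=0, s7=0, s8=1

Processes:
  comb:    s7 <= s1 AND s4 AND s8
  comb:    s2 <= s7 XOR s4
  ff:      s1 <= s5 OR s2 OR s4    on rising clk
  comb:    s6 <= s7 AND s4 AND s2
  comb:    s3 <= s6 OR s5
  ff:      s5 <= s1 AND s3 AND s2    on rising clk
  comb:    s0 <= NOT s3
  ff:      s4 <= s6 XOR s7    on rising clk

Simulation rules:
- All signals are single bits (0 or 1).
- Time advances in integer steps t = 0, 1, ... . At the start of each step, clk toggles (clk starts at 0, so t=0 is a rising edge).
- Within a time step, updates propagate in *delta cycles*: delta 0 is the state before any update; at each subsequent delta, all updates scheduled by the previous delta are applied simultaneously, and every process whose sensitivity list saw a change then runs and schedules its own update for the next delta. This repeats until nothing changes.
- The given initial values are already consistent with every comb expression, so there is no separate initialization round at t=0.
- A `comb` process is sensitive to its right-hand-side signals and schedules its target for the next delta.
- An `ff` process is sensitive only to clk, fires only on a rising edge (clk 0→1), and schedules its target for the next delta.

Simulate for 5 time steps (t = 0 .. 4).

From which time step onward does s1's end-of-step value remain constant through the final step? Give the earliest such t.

t=0 Δ0: s6=0 clk=0 s8=1 s1=0 s3=1 s2=1 s7=0 s4=1 s0=0 s5=1
  Δ1: clk:0→1
  Δ2: s1:0→1, s4:1→0, s5:1→0
  Δ3: s3:1→0, s2:1→0
  Δ4: s0:0→1
  (4Δ to stable)
t=1 Δ0: s6=0 clk=1 s8=1 s1=1 s3=0 s2=0 s7=0 s4=0 s0=1 s5=0
  Δ1: clk:1→0
  (1Δ to stable)
t=2 Δ0: s6=0 clk=0 s8=1 s1=1 s3=0 s2=0 s7=0 s4=0 s0=1 s5=0
  Δ1: clk:0→1
  Δ2: s1:1→0
  (2Δ to stable)
t=3 Δ0: s6=0 clk=1 s8=1 s1=0 s3=0 s2=0 s7=0 s4=0 s0=1 s5=0
  Δ1: clk:1→0
  (1Δ to stable)
t=4 Δ0: s6=0 clk=0 s8=1 s1=0 s3=0 s2=0 s7=0 s4=0 s0=1 s5=0
  Δ1: clk:0→1
  (1Δ to stable)

2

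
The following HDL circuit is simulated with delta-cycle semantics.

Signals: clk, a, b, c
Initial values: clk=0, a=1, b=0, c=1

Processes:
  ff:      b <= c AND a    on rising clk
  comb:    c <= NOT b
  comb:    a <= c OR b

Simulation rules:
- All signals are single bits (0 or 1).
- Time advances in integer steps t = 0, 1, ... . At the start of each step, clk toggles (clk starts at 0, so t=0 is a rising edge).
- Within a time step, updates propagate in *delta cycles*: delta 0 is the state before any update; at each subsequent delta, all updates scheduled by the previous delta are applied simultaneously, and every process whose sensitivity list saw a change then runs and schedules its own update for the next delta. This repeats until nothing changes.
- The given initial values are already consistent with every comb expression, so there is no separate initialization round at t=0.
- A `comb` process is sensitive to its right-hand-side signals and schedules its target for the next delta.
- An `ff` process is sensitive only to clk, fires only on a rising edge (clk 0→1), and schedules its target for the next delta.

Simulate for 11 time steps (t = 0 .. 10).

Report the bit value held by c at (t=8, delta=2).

t=0 Δ0: c=1 clk=0 a=1 b=0
  Δ1: clk:0→1
  Δ2: b:0→1
  Δ3: c:1→0
  (3Δ to stable)
t=1 Δ0: c=0 clk=1 a=1 b=1
  Δ1: clk:1→0
  (1Δ to stable)
t=2 Δ0: c=0 clk=0 a=1 b=1
  Δ1: clk:0→1
  Δ2: b:1→0
  Δ3: c:0→1, a:1→0
  Δ4: a:0→1
  (4Δ to stable)
t=3 Δ0: c=1 clk=1 a=1 b=0
  Δ1: clk:1→0
  (1Δ to stable)
t=4 Δ0: c=1 clk=0 a=1 b=0
  Δ1: clk:0→1
  Δ2: b:0→1
  Δ3: c:1→0
  (3Δ to stable)
t=5 Δ0: c=0 clk=1 a=1 b=1
  Δ1: clk:1→0
  (1Δ to stable)
t=6 Δ0: c=0 clk=0 a=1 b=1
  Δ1: clk:0→1
  Δ2: b:1→0
  Δ3: c:0→1, a:1→0
  Δ4: a:0→1
  (4Δ to stable)
t=7 Δ0: c=1 clk=1 a=1 b=0
  Δ1: clk:1→0
  (1Δ to stable)
t=8 Δ0: c=1 clk=0 a=1 b=0
  Δ1: clk:0→1
  Δ2: b:0→1
  Δ3: c:1→0
  (3Δ to stable)
t=9 Δ0: c=0 clk=1 a=1 b=1
  Δ1: clk:1→0
  (1Δ to stable)
t=10 Δ0: c=0 clk=0 a=1 b=1
  Δ1: clk:0→1
  Δ2: b:1→0
  Δ3: c:0→1, a:1→0
  Δ4: a:0→1
  (4Δ to stable)

1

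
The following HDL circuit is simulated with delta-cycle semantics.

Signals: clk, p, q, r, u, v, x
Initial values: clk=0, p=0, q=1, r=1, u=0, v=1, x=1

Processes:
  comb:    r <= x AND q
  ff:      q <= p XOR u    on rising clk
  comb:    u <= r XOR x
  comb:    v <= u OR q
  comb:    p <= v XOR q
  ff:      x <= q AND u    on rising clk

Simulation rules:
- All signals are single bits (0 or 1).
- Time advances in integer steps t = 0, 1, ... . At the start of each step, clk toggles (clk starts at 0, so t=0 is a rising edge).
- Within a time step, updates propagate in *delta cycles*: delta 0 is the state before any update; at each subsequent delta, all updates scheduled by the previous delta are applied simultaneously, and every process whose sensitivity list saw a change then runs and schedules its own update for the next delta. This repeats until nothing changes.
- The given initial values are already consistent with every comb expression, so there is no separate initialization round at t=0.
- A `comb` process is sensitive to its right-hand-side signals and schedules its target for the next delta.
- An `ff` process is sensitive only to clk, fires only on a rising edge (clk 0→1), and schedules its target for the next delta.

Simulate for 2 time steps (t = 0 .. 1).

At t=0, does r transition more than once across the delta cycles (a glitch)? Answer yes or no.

no

t=0 Δ0: v=1 p=0 r=1 q=1 x=1 clk=0 u=0
  Δ1: clk:0→1
  Δ2: q:1→0, x:1→0
  Δ3: v:1→0, p:0→1, r:1→0, u:0→1
  Δ4: v:0→1, p:1→0, u:1→0
  Δ5: v:1→0, p:0→1
  Δ6: p:1→0
  (6Δ to stable)
t=1 Δ0: v=0 p=0 r=0 q=0 x=0 clk=1 u=0
  Δ1: clk:1→0
  (1Δ to stable)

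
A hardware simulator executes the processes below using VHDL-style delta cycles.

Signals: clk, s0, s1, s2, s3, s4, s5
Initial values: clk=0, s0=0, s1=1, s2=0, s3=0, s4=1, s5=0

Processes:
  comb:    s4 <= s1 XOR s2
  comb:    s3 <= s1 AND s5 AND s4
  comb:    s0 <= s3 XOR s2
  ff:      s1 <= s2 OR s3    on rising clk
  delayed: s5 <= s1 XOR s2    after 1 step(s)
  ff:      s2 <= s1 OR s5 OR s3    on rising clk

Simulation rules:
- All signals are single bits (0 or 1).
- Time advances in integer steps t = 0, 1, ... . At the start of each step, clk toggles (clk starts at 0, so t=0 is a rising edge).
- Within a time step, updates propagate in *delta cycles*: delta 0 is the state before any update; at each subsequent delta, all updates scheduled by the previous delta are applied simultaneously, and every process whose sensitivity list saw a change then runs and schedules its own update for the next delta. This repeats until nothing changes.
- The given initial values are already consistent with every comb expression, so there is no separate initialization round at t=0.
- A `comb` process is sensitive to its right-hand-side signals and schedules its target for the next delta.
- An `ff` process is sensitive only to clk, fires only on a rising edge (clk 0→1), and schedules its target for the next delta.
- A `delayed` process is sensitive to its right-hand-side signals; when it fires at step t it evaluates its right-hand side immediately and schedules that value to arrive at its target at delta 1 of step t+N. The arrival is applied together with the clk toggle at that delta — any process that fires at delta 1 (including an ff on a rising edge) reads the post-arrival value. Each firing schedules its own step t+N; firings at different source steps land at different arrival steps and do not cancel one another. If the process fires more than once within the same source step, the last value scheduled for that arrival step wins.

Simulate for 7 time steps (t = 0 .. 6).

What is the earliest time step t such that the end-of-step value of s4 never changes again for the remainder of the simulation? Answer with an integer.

t0.Δ0 s0=0 s3=0 s4=1 clk=0 s1=1 s2=0 s5=0
t0.Δ1 s0=0 s3=0 s4=1 clk=1 s1=1 s2=0 s5=0
t0.Δ2 s0=0 s3=0 s4=1 clk=1 s1=0 s2=1 s5=0
t0.Δ3 s0=1 s3=0 s4=1 clk=1 s1=0 s2=1 s5=0
t1.Δ0 s0=1 s3=0 s4=1 clk=1 s1=0 s2=1 s5=0
t1.Δ1 s0=1 s3=0 s4=1 clk=0 s1=0 s2=1 s5=1
t2.Δ0 s0=1 s3=0 s4=1 clk=0 s1=0 s2=1 s5=1
t2.Δ1 s0=1 s3=0 s4=1 clk=1 s1=0 s2=1 s5=1
t2.Δ2 s0=1 s3=0 s4=1 clk=1 s1=1 s2=1 s5=1
t2.Δ3 s0=1 s3=1 s4=0 clk=1 s1=1 s2=1 s5=1
t2.Δ4 s0=0 s3=0 s4=0 clk=1 s1=1 s2=1 s5=1
t2.Δ5 s0=1 s3=0 s4=0 clk=1 s1=1 s2=1 s5=1
t3.Δ0 s0=1 s3=0 s4=0 clk=1 s1=1 s2=1 s5=1
t3.Δ1 s0=1 s3=0 s4=0 clk=0 s1=1 s2=1 s5=0
t4.Δ0 s0=1 s3=0 s4=0 clk=0 s1=1 s2=1 s5=0
t4.Δ1 s0=1 s3=0 s4=0 clk=1 s1=1 s2=1 s5=0
t5.Δ0 s0=1 s3=0 s4=0 clk=1 s1=1 s2=1 s5=0
t5.Δ1 s0=1 s3=0 s4=0 clk=0 s1=1 s2=1 s5=0
t6.Δ0 s0=1 s3=0 s4=0 clk=0 s1=1 s2=1 s5=0
t6.Δ1 s0=1 s3=0 s4=0 clk=1 s1=1 s2=1 s5=0

2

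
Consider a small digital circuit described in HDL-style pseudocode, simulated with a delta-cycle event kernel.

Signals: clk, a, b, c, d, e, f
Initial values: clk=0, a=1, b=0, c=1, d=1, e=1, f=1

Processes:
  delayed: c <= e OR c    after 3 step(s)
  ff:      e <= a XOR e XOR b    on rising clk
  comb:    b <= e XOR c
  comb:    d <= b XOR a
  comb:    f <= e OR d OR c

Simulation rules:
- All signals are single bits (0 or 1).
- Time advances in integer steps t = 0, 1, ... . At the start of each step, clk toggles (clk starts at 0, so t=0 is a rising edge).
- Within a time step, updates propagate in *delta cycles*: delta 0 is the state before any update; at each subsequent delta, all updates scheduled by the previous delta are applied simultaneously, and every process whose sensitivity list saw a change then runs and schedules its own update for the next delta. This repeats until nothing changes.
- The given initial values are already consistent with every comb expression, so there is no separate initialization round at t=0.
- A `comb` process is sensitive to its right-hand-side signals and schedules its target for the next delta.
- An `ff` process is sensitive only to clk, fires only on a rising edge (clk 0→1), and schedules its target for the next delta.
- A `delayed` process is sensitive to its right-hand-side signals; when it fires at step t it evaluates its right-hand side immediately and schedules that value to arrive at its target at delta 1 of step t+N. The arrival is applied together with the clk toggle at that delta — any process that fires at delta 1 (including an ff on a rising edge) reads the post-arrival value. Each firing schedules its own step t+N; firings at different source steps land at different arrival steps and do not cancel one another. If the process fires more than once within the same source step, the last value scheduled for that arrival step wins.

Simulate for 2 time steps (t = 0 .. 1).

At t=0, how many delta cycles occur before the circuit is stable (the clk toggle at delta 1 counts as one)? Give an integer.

[bits: e,c,b,a,f,d,clk]
t=0: Δ0=1101110 Δ1=1101111 Δ2=0101111 Δ3=0111111 Δ4=0111101 | 4Δ
t=1: Δ0=0111101 Δ1=0111100 | 1Δ

4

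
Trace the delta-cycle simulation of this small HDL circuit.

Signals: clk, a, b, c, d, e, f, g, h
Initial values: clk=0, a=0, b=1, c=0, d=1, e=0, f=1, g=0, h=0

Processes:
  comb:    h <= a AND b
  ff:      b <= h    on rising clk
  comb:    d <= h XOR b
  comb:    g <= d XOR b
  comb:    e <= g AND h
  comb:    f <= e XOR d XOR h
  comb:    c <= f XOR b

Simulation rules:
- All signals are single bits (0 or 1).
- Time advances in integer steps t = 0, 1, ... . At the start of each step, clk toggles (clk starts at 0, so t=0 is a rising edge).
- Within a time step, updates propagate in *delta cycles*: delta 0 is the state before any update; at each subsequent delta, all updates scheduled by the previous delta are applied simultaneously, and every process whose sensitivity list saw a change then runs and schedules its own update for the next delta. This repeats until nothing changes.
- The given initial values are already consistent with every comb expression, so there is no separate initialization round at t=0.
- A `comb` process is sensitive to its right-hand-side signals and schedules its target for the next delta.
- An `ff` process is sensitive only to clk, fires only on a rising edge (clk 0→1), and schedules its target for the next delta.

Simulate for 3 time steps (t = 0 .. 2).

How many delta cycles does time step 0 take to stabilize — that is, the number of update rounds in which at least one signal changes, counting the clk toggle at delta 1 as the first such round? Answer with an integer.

t0.Δ0 d=1 f=1 b=1 h=0 a=0 c=0 clk=0 g=0 e=0
t0.Δ1 d=1 f=1 b=1 h=0 a=0 c=0 clk=1 g=0 e=0
t0.Δ2 d=1 f=1 b=0 h=0 a=0 c=0 clk=1 g=0 e=0
t0.Δ3 d=0 f=1 b=0 h=0 a=0 c=1 clk=1 g=1 e=0
t0.Δ4 d=0 f=0 b=0 h=0 a=0 c=1 clk=1 g=0 e=0
t0.Δ5 d=0 f=0 b=0 h=0 a=0 c=0 clk=1 g=0 e=0
t1.Δ0 d=0 f=0 b=0 h=0 a=0 c=0 clk=1 g=0 e=0
t1.Δ1 d=0 f=0 b=0 h=0 a=0 c=0 clk=0 g=0 e=0
t2.Δ0 d=0 f=0 b=0 h=0 a=0 c=0 clk=0 g=0 e=0
t2.Δ1 d=0 f=0 b=0 h=0 a=0 c=0 clk=1 g=0 e=0

5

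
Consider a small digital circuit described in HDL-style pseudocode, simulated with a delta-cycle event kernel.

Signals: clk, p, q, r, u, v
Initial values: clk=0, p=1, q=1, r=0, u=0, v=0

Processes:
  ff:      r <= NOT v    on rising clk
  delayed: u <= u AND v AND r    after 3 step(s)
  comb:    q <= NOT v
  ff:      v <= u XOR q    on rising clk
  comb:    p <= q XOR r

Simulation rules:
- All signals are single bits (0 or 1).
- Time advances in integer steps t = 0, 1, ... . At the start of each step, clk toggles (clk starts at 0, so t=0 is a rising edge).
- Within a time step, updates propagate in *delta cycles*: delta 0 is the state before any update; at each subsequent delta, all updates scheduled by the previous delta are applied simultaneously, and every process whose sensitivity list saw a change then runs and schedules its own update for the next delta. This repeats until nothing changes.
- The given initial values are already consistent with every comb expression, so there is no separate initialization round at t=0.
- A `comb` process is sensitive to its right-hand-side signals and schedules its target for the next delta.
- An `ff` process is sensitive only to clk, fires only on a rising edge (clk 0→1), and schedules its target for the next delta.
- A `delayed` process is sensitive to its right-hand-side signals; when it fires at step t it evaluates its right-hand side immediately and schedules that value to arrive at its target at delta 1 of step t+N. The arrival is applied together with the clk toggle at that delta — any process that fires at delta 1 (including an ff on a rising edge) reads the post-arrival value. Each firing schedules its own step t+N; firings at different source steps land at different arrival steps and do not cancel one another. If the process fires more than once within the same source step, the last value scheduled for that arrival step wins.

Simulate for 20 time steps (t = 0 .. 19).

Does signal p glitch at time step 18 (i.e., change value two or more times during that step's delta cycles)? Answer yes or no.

t0.Δ0 v=0 p=1 r=0 clk=0 u=0 q=1
t0.Δ1 v=0 p=1 r=0 clk=1 u=0 q=1
t0.Δ2 v=1 p=1 r=1 clk=1 u=0 q=1
t0.Δ3 v=1 p=0 r=1 clk=1 u=0 q=0
t0.Δ4 v=1 p=1 r=1 clk=1 u=0 q=0
t1.Δ0 v=1 p=1 r=1 clk=1 u=0 q=0
t1.Δ1 v=1 p=1 r=1 clk=0 u=0 q=0
t2.Δ0 v=1 p=1 r=1 clk=0 u=0 q=0
t2.Δ1 v=1 p=1 r=1 clk=1 u=0 q=0
t2.Δ2 v=0 p=1 r=0 clk=1 u=0 q=0
t2.Δ3 v=0 p=0 r=0 clk=1 u=0 q=1
t2.Δ4 v=0 p=1 r=0 clk=1 u=0 q=1
t3.Δ0 v=0 p=1 r=0 clk=1 u=0 q=1
t3.Δ1 v=0 p=1 r=0 clk=0 u=0 q=1
t4.Δ0 v=0 p=1 r=0 clk=0 u=0 q=1
t4.Δ1 v=0 p=1 r=0 clk=1 u=0 q=1
t4.Δ2 v=1 p=1 r=1 clk=1 u=0 q=1
t4.Δ3 v=1 p=0 r=1 clk=1 u=0 q=0
t4.Δ4 v=1 p=1 r=1 clk=1 u=0 q=0
t5.Δ0 v=1 p=1 r=1 clk=1 u=0 q=0
t5.Δ1 v=1 p=1 r=1 clk=0 u=0 q=0
t6.Δ0 v=1 p=1 r=1 clk=0 u=0 q=0
t6.Δ1 v=1 p=1 r=1 clk=1 u=0 q=0
t6.Δ2 v=0 p=1 r=0 clk=1 u=0 q=0
t6.Δ3 v=0 p=0 r=0 clk=1 u=0 q=1
t6.Δ4 v=0 p=1 r=0 clk=1 u=0 q=1
t7.Δ0 v=0 p=1 r=0 clk=1 u=0 q=1
t7.Δ1 v=0 p=1 r=0 clk=0 u=0 q=1
t8.Δ0 v=0 p=1 r=0 clk=0 u=0 q=1
t8.Δ1 v=0 p=1 r=0 clk=1 u=0 q=1
t8.Δ2 v=1 p=1 r=1 clk=1 u=0 q=1
t8.Δ3 v=1 p=0 r=1 clk=1 u=0 q=0
t8.Δ4 v=1 p=1 r=1 clk=1 u=0 q=0
t9.Δ0 v=1 p=1 r=1 clk=1 u=0 q=0
t9.Δ1 v=1 p=1 r=1 clk=0 u=0 q=0
t10.Δ0 v=1 p=1 r=1 clk=0 u=0 q=0
t10.Δ1 v=1 p=1 r=1 clk=1 u=0 q=0
t10.Δ2 v=0 p=1 r=0 clk=1 u=0 q=0
t10.Δ3 v=0 p=0 r=0 clk=1 u=0 q=1
t10.Δ4 v=0 p=1 r=0 clk=1 u=0 q=1
t11.Δ0 v=0 p=1 r=0 clk=1 u=0 q=1
t11.Δ1 v=0 p=1 r=0 clk=0 u=0 q=1
t12.Δ0 v=0 p=1 r=0 clk=0 u=0 q=1
t12.Δ1 v=0 p=1 r=0 clk=1 u=0 q=1
t12.Δ2 v=1 p=1 r=1 clk=1 u=0 q=1
t12.Δ3 v=1 p=0 r=1 clk=1 u=0 q=0
t12.Δ4 v=1 p=1 r=1 clk=1 u=0 q=0
t13.Δ0 v=1 p=1 r=1 clk=1 u=0 q=0
t13.Δ1 v=1 p=1 r=1 clk=0 u=0 q=0
t14.Δ0 v=1 p=1 r=1 clk=0 u=0 q=0
t14.Δ1 v=1 p=1 r=1 clk=1 u=0 q=0
t14.Δ2 v=0 p=1 r=0 clk=1 u=0 q=0
t14.Δ3 v=0 p=0 r=0 clk=1 u=0 q=1
t14.Δ4 v=0 p=1 r=0 clk=1 u=0 q=1
t15.Δ0 v=0 p=1 r=0 clk=1 u=0 q=1
t15.Δ1 v=0 p=1 r=0 clk=0 u=0 q=1
t16.Δ0 v=0 p=1 r=0 clk=0 u=0 q=1
t16.Δ1 v=0 p=1 r=0 clk=1 u=0 q=1
t16.Δ2 v=1 p=1 r=1 clk=1 u=0 q=1
t16.Δ3 v=1 p=0 r=1 clk=1 u=0 q=0
t16.Δ4 v=1 p=1 r=1 clk=1 u=0 q=0
t17.Δ0 v=1 p=1 r=1 clk=1 u=0 q=0
t17.Δ1 v=1 p=1 r=1 clk=0 u=0 q=0
t18.Δ0 v=1 p=1 r=1 clk=0 u=0 q=0
t18.Δ1 v=1 p=1 r=1 clk=1 u=0 q=0
t18.Δ2 v=0 p=1 r=0 clk=1 u=0 q=0
t18.Δ3 v=0 p=0 r=0 clk=1 u=0 q=1
t18.Δ4 v=0 p=1 r=0 clk=1 u=0 q=1
t19.Δ0 v=0 p=1 r=0 clk=1 u=0 q=1
t19.Δ1 v=0 p=1 r=0 clk=0 u=0 q=1

yes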